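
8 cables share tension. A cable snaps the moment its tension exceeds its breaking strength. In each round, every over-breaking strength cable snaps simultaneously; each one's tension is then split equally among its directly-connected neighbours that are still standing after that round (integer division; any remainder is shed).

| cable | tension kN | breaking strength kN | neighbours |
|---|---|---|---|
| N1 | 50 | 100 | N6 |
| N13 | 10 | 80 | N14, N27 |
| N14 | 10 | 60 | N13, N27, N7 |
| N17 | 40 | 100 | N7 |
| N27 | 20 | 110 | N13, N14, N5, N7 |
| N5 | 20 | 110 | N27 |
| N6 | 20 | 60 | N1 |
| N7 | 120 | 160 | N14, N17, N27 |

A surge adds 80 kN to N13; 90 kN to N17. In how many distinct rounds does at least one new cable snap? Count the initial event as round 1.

Round 1 — N13 at 90 > 80; N17 at 130 > 100. N13, N17 snap.
  N13 sheds 90 kN to N14, N27: 45 each.
    N14: 10+45 = 55 ≤ 60
    N27: 20+45 = 65 ≤ 110
  N17 sheds 130 kN to N7: 130 each.
    N7: 120+130 = 250 > 160
Round 2 — N7 snaps.
  N7 sheds 250 kN to N14, N27: 125 each.
    N14: 55+125 = 180 > 60
    N27: 65+125 = 190 > 110
Round 3 — N14, N27 snap.
  N14 sheds 180 kN: no online neighbours, lost.
  N27 sheds 190 kN to N5: 190 each.
    N5: 20+190 = 210 > 110
Round 4 — N5 snaps.
  N5 sheds 210 kN: no online neighbours, lost.
No further breaks.

4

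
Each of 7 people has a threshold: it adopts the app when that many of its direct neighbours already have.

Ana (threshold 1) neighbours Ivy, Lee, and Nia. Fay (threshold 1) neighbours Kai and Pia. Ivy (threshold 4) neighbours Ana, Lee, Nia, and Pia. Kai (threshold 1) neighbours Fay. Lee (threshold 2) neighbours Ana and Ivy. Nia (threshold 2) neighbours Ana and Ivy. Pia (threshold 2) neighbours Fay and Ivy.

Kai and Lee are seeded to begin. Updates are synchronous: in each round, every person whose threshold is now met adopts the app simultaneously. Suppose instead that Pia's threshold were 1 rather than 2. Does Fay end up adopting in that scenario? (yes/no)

yes

With Pia's threshold at 1:
Round 1 — Kai, Lee adopt the app (initial).
Round 2 — checking thresholds:
  Ana: 1 of 3 neighbours ≥ 1, adopts the app.
  Fay: 1 of 2 neighbours ≥ 1, adopts the app.
  Ivy: 1 of 4 neighbours < 4, holds.
Round 3 — checking thresholds:
  Ivy: 2 of 4 neighbours < 4, holds.
  Nia: 1 of 2 neighbours < 2, holds.
  Pia: 1 of 2 neighbours ≥ 1, adopts the app.
Round 4 — no new adoptions; cascade stops.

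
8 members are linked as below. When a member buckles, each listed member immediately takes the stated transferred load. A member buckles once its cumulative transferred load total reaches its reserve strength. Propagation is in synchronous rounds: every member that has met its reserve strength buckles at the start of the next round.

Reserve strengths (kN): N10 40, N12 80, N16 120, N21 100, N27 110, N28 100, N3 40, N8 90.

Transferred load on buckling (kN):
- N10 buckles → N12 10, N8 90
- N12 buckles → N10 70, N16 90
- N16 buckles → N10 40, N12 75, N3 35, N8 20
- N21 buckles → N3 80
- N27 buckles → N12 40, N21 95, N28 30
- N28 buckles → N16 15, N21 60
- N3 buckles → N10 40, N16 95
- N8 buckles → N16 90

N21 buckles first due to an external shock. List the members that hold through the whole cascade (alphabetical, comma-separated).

Round 1 — N21 buckles (initial).
  N3: +80 → 80 ≥ 40
Round 2 — N3 buckles.
  N10: +40 → 40 ≥ 40
  N16: +95 → 95 < 120
Round 3 — N10 buckles.
  N12: +10 → 10 < 80
  N8: +90 → 90 ≥ 90
Round 4 — N8 buckles.
  N16: +90 → 185 ≥ 120
Round 5 — N16 buckles.
  N12: +75 → 85 ≥ 80
Round 6 — N12 buckles.
No further bucklings.

N27, N28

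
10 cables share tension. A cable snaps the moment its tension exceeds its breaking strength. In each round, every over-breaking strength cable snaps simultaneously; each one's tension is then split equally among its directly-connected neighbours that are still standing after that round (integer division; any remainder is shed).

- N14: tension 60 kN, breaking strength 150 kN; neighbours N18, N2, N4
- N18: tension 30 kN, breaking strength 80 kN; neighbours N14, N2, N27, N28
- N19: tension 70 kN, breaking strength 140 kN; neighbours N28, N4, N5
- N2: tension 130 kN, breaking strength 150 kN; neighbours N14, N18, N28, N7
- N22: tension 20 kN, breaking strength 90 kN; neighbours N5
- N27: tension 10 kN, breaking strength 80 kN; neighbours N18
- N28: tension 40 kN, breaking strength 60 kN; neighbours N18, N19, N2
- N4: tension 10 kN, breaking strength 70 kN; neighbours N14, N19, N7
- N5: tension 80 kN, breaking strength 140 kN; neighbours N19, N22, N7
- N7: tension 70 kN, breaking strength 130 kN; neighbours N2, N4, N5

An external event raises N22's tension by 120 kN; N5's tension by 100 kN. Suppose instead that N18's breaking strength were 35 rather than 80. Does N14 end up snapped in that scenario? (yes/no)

yes

With N18's breaking strength at 35:
Round 1 — N22 at 140 > 90; N5 at 180 > 140. N22, N5 snap.
  N22 sheds 140 kN: no online neighbours, lost.
  N5 sheds 180 kN to N19, N7: 90 each.
    N19: 70+90 = 160 > 140
    N7: 70+90 = 160 > 130
Round 2 — N19, N7 snap.
  N19 sheds 160 kN to N28, N4: 80 each.
    N28: 40+80 = 120 > 60
    N4: 10+80 = 90 > 70
  N7 sheds 160 kN to N2, N4: 80 each.
    N2: 130+80 = 210 > 150
    N4: 90+80 = 170 > 70
Round 3 — N2, N28, N4 snap.
  N2 sheds 210 kN to N14, N18: 105 each.
    N14: 60+105 = 165 > 150
    N18: 30+105 = 135 > 35
  N28 sheds 120 kN to N18: 120 each.
    N18: 135+120 = 255 > 35
  N4 sheds 170 kN to N14: 170 each.
    N14: 165+170 = 335 > 150
Round 4 — N14, N18 snap.
  N14 sheds 335 kN: no online neighbours, lost.
  N18 sheds 255 kN to N27: 255 each.
    N27: 10+255 = 265 > 80
Round 5 — N27 snaps.
  N27 sheds 265 kN: no online neighbours, lost.
No further breaks.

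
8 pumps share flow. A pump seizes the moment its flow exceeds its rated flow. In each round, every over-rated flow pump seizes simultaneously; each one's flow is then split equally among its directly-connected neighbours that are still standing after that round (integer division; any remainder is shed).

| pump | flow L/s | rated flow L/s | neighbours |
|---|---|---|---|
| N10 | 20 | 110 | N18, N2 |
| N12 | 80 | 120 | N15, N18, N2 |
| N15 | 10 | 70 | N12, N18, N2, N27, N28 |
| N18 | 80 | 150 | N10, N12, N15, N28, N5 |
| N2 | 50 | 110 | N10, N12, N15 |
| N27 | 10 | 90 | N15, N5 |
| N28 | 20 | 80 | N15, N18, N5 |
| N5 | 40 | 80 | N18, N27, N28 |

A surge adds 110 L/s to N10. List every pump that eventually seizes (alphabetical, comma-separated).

Round 1 — N10 at 130 > 110. N10 seizes.
  N10 sheds 130 L/s to N18, N2: 65 each.
    N18: 80+65 = 145 ≤ 150
    N2: 50+65 = 115 > 110
Round 2 — N2 seizes.
  N2 sheds 115 L/s to N12, N15: 57 each (1 lost).
    N12: 80+57 = 137 > 120
    N15: 10+57 = 67 ≤ 70
Round 3 — N12 seizes.
  N12 sheds 137 L/s to N15, N18: 68 each (1 lost).
    N15: 67+68 = 135 > 70
    N18: 145+68 = 213 > 150
Round 4 — N15, N18 seize.
  N15 sheds 135 L/s to N27, N28: 67 each (1 lost).
    N27: 10+67 = 77 ≤ 90
    N28: 20+67 = 87 > 80
  N18 sheds 213 L/s to N28, N5: 106 each (1 lost).
    N28: 87+106 = 193 > 80
    N5: 40+106 = 146 > 80
Round 5 — N28, N5 seize.
  N28 sheds 193 L/s: no online neighbours, lost.
  N5 sheds 146 L/s to N27: 146 each.
    N27: 77+146 = 223 > 90
Round 6 — N27 seizes.
  N27 sheds 223 L/s: no online neighbours, lost.
No further seizures.

N10, N12, N15, N18, N2, N27, N28, N5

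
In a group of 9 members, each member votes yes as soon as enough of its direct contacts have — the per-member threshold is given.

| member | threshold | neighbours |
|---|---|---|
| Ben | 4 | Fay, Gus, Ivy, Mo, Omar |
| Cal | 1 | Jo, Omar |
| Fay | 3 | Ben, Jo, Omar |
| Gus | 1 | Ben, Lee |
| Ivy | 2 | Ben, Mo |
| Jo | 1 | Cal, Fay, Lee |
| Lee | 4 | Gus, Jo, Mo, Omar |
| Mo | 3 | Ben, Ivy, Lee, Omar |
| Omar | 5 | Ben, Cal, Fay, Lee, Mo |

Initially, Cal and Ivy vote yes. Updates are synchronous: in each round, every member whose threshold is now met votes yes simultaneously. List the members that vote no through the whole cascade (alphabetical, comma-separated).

Ben, Fay, Gus, Lee, Mo, Omar

Round 1 — Cal, Ivy vote yes (initial).
Round 2 — checking thresholds:
  Ben: 1 of 5 neighbours < 4, below threshold.
  Jo: 1 of 3 neighbours ≥ 1, votes yes.
  Mo: 1 of 4 neighbours < 3, below threshold.
  Omar: 1 of 5 neighbours < 5, below threshold.
Round 3 — no new yes votes; cascade stops.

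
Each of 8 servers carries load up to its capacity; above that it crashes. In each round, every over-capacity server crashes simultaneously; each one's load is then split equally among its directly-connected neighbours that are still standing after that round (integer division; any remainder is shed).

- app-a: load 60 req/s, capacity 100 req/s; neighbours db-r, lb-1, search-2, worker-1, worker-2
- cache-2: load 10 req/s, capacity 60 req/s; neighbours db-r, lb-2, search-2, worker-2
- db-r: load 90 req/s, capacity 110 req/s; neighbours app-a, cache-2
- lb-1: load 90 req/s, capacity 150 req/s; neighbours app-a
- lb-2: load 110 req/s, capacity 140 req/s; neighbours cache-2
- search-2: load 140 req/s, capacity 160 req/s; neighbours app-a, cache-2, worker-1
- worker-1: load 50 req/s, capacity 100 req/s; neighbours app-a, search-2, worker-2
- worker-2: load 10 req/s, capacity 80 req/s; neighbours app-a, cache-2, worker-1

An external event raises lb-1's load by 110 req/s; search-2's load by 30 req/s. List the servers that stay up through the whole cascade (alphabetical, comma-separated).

Round 1 — lb-1 at 200 > 150; search-2 at 170 > 160. lb-1, search-2 crash.
  lb-1 sheds 200 req/s to app-a: 200 each.
    app-a: 60+200 = 260 > 100
  search-2 sheds 170 req/s to app-a, cache-2, worker-1: 56 each (2 lost).
    app-a: 260+56 = 316 > 100
    cache-2: 10+56 = 66 > 60
    worker-1: 50+56 = 106 > 100
Round 2 — app-a, cache-2, worker-1 crash.
  app-a sheds 316 req/s to db-r, worker-2: 158 each.
    db-r: 90+158 = 248 > 110
    worker-2: 10+158 = 168 > 80
  cache-2 sheds 66 req/s to db-r, lb-2, worker-2: 22 each.
    db-r: 248+22 = 270 > 110
    lb-2: 110+22 = 132 ≤ 140
    worker-2: 168+22 = 190 > 80
  worker-1 sheds 106 req/s to worker-2: 106 each.
    worker-2: 190+106 = 296 > 80
Round 3 — db-r, worker-2 crash.
  db-r sheds 270 req/s: no online neighbours, lost.
  worker-2 sheds 296 req/s: no online neighbours, lost.
No further crashes.

lb-2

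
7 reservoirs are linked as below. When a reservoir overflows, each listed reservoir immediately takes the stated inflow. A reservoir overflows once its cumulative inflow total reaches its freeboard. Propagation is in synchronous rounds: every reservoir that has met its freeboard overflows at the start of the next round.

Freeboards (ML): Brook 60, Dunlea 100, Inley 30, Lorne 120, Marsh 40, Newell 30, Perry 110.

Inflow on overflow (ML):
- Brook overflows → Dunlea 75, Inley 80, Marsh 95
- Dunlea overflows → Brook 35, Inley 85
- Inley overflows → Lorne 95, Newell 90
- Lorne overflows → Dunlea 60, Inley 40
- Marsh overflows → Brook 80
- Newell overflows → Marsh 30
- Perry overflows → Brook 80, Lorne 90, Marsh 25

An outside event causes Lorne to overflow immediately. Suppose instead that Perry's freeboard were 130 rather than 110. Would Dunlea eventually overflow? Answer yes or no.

With Perry's freeboard at 130:
Round 1 — Lorne overflows (initial).
  Dunlea: +60 → 60 < 100
  Inley: +40 → 40 ≥ 30
Round 2 — Inley overflows.
  Newell: +90 → 90 ≥ 30
Round 3 — Newell overflows.
  Marsh: +30 → 30 < 40
No further overflows.

no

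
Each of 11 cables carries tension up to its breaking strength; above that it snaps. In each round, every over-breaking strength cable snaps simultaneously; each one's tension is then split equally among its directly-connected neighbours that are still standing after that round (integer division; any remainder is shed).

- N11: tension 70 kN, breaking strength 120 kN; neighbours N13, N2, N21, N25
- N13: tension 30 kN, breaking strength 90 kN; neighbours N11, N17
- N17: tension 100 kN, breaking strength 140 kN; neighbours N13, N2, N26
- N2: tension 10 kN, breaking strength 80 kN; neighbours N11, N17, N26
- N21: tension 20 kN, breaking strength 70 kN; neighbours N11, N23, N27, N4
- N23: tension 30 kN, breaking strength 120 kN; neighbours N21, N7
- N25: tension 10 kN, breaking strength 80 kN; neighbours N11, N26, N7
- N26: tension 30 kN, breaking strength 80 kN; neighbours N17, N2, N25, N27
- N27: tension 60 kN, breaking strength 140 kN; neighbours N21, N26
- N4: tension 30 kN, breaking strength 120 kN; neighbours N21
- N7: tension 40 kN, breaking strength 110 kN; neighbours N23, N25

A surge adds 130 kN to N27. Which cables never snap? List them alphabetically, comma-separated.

Round 1 — N27 at 190 > 140. N27 snaps.
  N27 sheds 190 kN to N21, N26: 95 each.
    N21: 20+95 = 115 > 70
    N26: 30+95 = 125 > 80
Round 2 — N21, N26 snap.
  N21 sheds 115 kN to N11, N23, N4: 38 each (1 lost).
    N11: 70+38 = 108 ≤ 120
    N23: 30+38 = 68 ≤ 120
    N4: 30+38 = 68 ≤ 120
  N26 sheds 125 kN to N17, N2, N25: 41 each (2 lost).
    N17: 100+41 = 141 > 140
    N2: 10+41 = 51 ≤ 80
    N25: 10+41 = 51 ≤ 80
Round 3 — N17 snaps.
  N17 sheds 141 kN to N13, N2: 70 each (1 lost).
    N13: 30+70 = 100 > 90
    N2: 51+70 = 121 > 80
Round 4 — N13, N2 snap.
  N13 sheds 100 kN to N11: 100 each.
    N11: 108+100 = 208 > 120
  N2 sheds 121 kN to N11: 121 each.
    N11: 208+121 = 329 > 120
Round 5 — N11 snaps.
  N11 sheds 329 kN to N25: 329 each.
    N25: 51+329 = 380 > 80
Round 6 — N25 snaps.
  N25 sheds 380 kN to N7: 380 each.
    N7: 40+380 = 420 > 110
Round 7 — N7 snaps.
  N7 sheds 420 kN to N23: 420 each.
    N23: 68+420 = 488 > 120
Round 8 — N23 snaps.
  N23 sheds 488 kN: no online neighbours, lost.
No further breaks.

N4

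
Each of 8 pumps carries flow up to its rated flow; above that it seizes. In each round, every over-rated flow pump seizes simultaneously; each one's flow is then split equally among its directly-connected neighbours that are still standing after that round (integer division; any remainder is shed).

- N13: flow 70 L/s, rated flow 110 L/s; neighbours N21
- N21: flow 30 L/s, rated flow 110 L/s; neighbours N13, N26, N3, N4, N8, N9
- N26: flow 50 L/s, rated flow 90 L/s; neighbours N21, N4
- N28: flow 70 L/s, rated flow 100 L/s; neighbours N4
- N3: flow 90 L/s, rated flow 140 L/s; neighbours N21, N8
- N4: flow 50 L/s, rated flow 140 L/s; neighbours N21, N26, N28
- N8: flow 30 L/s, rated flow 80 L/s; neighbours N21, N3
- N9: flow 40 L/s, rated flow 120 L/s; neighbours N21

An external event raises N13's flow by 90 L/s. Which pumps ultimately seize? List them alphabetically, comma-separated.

N13, N21

Round 1 — N13 at 160 > 110. N13 seizes.
  N13 sheds 160 L/s to N21: 160 each.
    N21: 30+160 = 190 > 110
Round 2 — N21 seizes.
  N21 sheds 190 L/s to N26, N3, N4, N8, N9: 38 each.
    N26: 50+38 = 88 ≤ 90
    N3: 90+38 = 128 ≤ 140
    N4: 50+38 = 88 ≤ 140
    N8: 30+38 = 68 ≤ 80
    N9: 40+38 = 78 ≤ 120
No further seizures.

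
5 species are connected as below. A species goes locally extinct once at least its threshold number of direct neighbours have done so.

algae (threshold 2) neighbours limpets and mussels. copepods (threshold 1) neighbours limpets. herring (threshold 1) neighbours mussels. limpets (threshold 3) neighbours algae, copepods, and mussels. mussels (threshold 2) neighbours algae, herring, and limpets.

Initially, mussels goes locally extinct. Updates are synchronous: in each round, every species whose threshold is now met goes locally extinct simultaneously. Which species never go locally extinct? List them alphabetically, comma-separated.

algae, copepods, limpets

Round 1 — mussels goes locally extinct (initial).
Round 2 — checking thresholds:
  algae: 1 of 2 neighbours < 2, holds.
  herring: 1 of 1 neighbours ≥ 1, goes locally extinct.
  limpets: 1 of 3 neighbours < 3, holds.
Round 3 — no new extinctions; cascade stops.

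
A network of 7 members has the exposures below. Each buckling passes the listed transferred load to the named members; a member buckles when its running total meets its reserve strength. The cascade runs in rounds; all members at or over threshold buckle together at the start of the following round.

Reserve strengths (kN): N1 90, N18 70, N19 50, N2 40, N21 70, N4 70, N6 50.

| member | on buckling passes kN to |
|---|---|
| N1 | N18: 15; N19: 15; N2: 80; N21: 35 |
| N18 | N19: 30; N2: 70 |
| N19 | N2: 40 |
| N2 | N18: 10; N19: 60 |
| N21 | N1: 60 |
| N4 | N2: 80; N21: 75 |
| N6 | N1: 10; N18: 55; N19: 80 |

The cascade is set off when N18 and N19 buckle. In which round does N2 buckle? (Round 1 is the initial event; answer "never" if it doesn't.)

Round 1 — N18, N19 buckle (initial).
  N2: +70+40 → 110 ≥ 40
Round 2 — N2 buckles.
No further bucklings.

2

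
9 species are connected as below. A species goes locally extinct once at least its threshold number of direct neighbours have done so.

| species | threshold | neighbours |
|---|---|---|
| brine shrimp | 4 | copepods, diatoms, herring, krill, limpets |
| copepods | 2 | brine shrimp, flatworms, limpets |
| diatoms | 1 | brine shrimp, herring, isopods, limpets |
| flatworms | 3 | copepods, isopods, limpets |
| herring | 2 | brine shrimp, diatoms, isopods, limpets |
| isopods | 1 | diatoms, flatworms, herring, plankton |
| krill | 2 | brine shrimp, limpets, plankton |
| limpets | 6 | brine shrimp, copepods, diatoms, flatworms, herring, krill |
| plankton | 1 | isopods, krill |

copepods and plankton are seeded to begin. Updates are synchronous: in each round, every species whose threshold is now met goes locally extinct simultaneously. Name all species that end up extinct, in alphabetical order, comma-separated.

copepods, diatoms, herring, isopods, plankton

Round 1 — copepods, plankton go locally extinct (initial).
Round 2 — checking thresholds:
  brine shrimp: 1 of 5 neighbours < 4, below threshold.
  flatworms: 1 of 3 neighbours < 3, below threshold.
  isopods: 1 of 4 neighbours ≥ 1, goes locally extinct.
  krill: 1 of 3 neighbours < 2, below threshold.
  limpets: 1 of 6 neighbours < 6, below threshold.
Round 3 — checking thresholds:
  brine shrimp: 1 of 5 neighbours < 4, below threshold.
  diatoms: 1 of 4 neighbours ≥ 1, goes locally extinct.
  flatworms: 2 of 3 neighbours < 3, below threshold.
  herring: 1 of 4 neighbours < 2, below threshold.
  krill: 1 of 3 neighbours < 2, below threshold.
  limpets: 1 of 6 neighbours < 6, below threshold.
Round 4 — checking thresholds:
  brine shrimp: 2 of 5 neighbours < 4, below threshold.
  flatworms: 2 of 3 neighbours < 3, below threshold.
  herring: 2 of 4 neighbours ≥ 2, goes locally extinct.
  krill: 1 of 3 neighbours < 2, below threshold.
  limpets: 2 of 6 neighbours < 6, below threshold.
Round 5 — no new extinctions; cascade stops.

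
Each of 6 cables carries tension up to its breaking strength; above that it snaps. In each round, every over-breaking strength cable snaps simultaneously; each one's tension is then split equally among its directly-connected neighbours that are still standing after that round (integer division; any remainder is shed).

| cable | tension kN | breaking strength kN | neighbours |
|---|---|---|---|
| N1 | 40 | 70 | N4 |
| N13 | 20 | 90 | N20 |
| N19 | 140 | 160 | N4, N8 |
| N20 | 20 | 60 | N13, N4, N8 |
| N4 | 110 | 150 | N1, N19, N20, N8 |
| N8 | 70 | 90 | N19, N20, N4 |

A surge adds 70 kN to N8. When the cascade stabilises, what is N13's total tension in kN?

Round 1 — N8 at 140 > 90. N8 snaps.
  N8 sheds 140 kN to N19, N20, N4: 46 each (2 lost).
    N19: 140+46 = 186 > 160
    N20: 20+46 = 66 > 60
    N4: 110+46 = 156 > 150
Round 2 — N19, N20, N4 snap.
  N19 sheds 186 kN: no online neighbours, lost.
  N20 sheds 66 kN to N13: 66 each.
    N13: 20+66 = 86 ≤ 90
  N4 sheds 156 kN to N1: 156 each.
    N1: 40+156 = 196 > 70
Round 3 — N1 snaps.
  N1 sheds 196 kN: no online neighbours, lost.
No further breaks.

86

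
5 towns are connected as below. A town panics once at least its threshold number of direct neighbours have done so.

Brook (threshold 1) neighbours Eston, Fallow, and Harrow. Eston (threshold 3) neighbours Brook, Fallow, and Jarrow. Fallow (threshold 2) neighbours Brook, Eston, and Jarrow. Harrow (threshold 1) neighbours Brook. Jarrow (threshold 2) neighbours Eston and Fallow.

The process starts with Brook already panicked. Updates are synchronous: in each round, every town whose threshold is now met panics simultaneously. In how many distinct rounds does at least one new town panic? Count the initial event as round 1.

Round 1 — Brook panics (initial).
Round 2 — checking thresholds:
  Eston: 1 of 3 neighbours < 3, not yet.
  Fallow: 1 of 3 neighbours < 2, not yet.
  Harrow: 1 of 1 neighbours ≥ 1, panics.
Round 3 — no new panics; cascade stops.

2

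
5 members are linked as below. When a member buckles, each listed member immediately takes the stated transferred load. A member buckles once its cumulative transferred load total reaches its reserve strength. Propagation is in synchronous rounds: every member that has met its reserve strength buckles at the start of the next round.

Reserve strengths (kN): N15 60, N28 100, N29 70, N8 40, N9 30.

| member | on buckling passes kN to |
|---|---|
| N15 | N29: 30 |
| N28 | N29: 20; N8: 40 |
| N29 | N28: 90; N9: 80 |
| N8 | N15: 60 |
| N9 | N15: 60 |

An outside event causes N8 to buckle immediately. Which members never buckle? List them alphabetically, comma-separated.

N28, N29, N9

Round 1 — N8 buckles (initial).
  N15: +60 → 60 ≥ 60
Round 2 — N15 buckles.
  N29: +30 → 30 < 70
No further bucklings.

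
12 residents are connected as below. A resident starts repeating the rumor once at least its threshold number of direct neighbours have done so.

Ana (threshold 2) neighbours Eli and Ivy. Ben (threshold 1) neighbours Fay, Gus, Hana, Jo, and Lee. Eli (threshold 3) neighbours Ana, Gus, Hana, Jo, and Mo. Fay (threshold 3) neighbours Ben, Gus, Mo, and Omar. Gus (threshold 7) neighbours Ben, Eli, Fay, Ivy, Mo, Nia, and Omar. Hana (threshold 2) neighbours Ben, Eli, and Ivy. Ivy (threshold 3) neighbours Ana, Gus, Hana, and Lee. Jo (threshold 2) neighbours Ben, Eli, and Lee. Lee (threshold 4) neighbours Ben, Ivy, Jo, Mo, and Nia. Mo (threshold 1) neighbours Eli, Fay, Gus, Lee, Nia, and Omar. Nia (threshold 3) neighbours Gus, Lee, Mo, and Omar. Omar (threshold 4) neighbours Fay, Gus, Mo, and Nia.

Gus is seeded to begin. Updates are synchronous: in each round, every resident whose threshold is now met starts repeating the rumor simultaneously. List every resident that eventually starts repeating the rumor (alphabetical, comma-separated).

Round 1 — Gus starts repeating the rumor (initial).
Round 2 — checking thresholds:
  Ben: 1 of 5 neighbours ≥ 1, starts repeating the rumor.
  Eli: 1 of 5 neighbours < 3, holds.
  Fay: 1 of 4 neighbours < 3, holds.
  Ivy: 1 of 4 neighbours < 3, holds.
  Mo: 1 of 6 neighbours ≥ 1, starts repeating the rumor.
  Nia: 1 of 4 neighbours < 3, holds.
  Omar: 1 of 4 neighbours < 4, holds.
Round 3 — checking thresholds:
  Eli: 2 of 5 neighbours < 3, holds.
  Fay: 3 of 4 neighbours ≥ 3, starts repeating the rumor.
  Hana: 1 of 3 neighbours < 2, holds.
  Ivy: 1 of 4 neighbours < 3, holds.
  Jo: 1 of 3 neighbours < 2, holds.
  Lee: 2 of 5 neighbours < 4, holds.
  Nia: 2 of 4 neighbours < 3, holds.
  Omar: 2 of 4 neighbours < 4, holds.
Round 4 — no new spreads; cascade stops.

Ben, Fay, Gus, Mo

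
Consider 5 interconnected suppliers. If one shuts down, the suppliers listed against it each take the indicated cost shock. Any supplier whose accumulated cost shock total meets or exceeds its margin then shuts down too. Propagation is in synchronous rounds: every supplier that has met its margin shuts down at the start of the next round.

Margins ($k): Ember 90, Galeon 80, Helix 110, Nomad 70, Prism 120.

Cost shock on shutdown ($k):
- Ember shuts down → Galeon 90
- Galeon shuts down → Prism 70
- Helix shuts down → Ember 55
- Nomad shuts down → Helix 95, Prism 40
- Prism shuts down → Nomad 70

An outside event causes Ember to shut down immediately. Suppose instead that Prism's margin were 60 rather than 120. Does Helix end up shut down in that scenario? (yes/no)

no

With Prism's margin at 60:
Round 1 — Ember shuts down (initial).
  Galeon: +90 → 90 ≥ 80
Round 2 — Galeon shuts down.
  Prism: +70 → 70 ≥ 60
Round 3 — Prism shuts down.
  Nomad: +70 → 70 ≥ 70
Round 4 — Nomad shuts down.
  Helix: +95 → 95 < 110
No further shutdowns.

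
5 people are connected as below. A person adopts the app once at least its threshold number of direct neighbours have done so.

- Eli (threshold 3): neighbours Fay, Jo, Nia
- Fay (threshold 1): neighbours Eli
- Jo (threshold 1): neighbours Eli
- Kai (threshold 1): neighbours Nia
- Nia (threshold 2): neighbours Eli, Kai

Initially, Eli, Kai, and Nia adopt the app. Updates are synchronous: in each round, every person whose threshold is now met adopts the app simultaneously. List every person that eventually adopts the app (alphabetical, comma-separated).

Round 1 — Eli, Kai, Nia adopt the app (initial).
Round 2 — checking thresholds:
  Fay: 1 of 1 neighbours ≥ 1, adopts the app.
  Jo: 1 of 1 neighbours ≥ 1, adopts the app.
Round 3 — no new adoptions; cascade stops.

Eli, Fay, Jo, Kai, Nia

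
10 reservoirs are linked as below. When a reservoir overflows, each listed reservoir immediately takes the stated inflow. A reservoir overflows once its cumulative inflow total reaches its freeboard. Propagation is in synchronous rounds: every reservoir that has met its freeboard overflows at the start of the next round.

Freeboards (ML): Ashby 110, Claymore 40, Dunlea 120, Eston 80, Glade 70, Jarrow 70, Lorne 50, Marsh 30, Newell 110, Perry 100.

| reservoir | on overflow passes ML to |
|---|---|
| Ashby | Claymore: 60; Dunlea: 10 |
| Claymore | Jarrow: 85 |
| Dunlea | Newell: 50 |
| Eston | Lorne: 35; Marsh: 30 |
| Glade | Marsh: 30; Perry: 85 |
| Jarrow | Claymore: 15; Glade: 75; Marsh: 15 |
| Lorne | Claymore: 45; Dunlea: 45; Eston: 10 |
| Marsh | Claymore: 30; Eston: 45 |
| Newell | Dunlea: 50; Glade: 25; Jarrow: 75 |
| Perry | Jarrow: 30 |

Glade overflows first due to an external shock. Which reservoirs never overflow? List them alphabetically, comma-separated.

Ashby, Claymore, Dunlea, Eston, Jarrow, Lorne, Newell, Perry

Round 1 — Glade overflows (initial).
  Marsh: +30 → 30 ≥ 30
  Perry: +85 → 85 < 100
Round 2 — Marsh overflows.
  Claymore: +30 → 30 < 40
  Eston: +45 → 45 < 80
No further overflows.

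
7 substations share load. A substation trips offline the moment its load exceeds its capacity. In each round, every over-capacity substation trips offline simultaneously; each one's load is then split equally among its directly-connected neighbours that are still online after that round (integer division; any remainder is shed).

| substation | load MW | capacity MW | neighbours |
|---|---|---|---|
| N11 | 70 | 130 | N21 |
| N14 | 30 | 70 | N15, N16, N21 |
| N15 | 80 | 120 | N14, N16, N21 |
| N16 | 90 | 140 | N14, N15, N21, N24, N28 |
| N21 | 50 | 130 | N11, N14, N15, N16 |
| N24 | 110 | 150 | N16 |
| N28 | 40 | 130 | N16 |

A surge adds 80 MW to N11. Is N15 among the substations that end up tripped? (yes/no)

yes

Round 1 — N11 at 150 > 130. N11 trips offline.
  N11 sheds 150 MW to N21: 150 each.
    N21: 50+150 = 200 > 130
Round 2 — N21 trips offline.
  N21 sheds 200 MW to N14, N15, N16: 66 each (2 lost).
    N14: 30+66 = 96 > 70
    N15: 80+66 = 146 > 120
    N16: 90+66 = 156 > 140
Round 3 — N14, N15, N16 trip offline.
  N14 sheds 96 MW: no online neighbours, lost.
  N15 sheds 146 MW: no online neighbours, lost.
  N16 sheds 156 MW to N24, N28: 78 each.
    N24: 110+78 = 188 > 150
    N28: 40+78 = 118 ≤ 130
Round 4 — N24 trips offline.
  N24 sheds 188 MW: no online neighbours, lost.
No further trips.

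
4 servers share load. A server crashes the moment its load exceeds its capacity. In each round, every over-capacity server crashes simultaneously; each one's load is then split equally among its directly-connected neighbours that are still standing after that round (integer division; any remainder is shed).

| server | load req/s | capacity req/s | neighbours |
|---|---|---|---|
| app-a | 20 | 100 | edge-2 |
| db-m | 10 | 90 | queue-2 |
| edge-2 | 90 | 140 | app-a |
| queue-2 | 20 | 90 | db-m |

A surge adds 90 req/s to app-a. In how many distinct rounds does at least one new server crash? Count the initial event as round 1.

2

Round 1 — app-a at 110 > 100. app-a crashes.
  app-a sheds 110 req/s to edge-2: 110 each.
    edge-2: 90+110 = 200 > 140
Round 2 — edge-2 crashes.
  edge-2 sheds 200 req/s: no online neighbours, lost.
No further crashes.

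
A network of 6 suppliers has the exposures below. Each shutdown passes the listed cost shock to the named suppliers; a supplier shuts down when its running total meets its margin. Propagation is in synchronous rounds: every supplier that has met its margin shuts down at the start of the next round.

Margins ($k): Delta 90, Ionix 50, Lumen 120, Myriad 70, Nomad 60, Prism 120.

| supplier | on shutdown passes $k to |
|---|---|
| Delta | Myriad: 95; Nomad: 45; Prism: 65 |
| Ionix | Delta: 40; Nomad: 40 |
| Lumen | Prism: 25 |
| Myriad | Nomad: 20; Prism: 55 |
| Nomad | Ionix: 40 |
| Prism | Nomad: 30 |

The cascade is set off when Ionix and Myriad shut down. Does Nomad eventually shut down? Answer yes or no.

yes

Round 1 — Ionix, Myriad shut down (initial).
  Delta: +40 → 40 < 90
  Nomad: +40+20 → 60 ≥ 60
  Prism: +55 → 55 < 120
Round 2 — Nomad shuts down.
No further shutdowns.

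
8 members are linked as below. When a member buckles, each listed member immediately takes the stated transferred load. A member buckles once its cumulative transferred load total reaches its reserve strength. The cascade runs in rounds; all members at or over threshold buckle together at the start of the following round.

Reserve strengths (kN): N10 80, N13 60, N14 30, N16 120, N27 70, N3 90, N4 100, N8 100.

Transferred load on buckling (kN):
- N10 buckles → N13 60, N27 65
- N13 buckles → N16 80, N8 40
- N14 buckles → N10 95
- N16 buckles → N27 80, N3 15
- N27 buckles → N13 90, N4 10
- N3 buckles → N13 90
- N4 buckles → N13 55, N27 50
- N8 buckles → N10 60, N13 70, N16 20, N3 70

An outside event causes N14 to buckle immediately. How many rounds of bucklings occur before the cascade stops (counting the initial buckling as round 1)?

3

Round 1 — N14 buckles (initial).
  N10: +95 → 95 ≥ 80
Round 2 — N10 buckles.
  N13: +60 → 60 ≥ 60
  N27: +65 → 65 < 70
Round 3 — N13 buckles.
  N16: +80 → 80 < 120
  N8: +40 → 40 < 100
No further bucklings.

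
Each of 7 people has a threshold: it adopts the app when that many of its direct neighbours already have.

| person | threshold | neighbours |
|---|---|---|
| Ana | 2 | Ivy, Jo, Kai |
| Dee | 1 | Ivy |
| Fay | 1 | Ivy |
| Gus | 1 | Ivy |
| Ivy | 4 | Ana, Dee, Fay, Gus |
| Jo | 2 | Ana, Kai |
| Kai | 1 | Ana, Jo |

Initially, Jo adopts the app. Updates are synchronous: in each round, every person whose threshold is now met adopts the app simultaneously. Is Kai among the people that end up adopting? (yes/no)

Round 1 — Jo adopts the app (initial).
Round 2 — checking thresholds:
  Ana: 1 of 3 neighbours < 2, below threshold.
  Kai: 1 of 2 neighbours ≥ 1, adopts the app.
Round 3 — checking thresholds:
  Ana: 2 of 3 neighbours ≥ 2, adopts the app.
Round 4 — no new adoptions; cascade stops.

yes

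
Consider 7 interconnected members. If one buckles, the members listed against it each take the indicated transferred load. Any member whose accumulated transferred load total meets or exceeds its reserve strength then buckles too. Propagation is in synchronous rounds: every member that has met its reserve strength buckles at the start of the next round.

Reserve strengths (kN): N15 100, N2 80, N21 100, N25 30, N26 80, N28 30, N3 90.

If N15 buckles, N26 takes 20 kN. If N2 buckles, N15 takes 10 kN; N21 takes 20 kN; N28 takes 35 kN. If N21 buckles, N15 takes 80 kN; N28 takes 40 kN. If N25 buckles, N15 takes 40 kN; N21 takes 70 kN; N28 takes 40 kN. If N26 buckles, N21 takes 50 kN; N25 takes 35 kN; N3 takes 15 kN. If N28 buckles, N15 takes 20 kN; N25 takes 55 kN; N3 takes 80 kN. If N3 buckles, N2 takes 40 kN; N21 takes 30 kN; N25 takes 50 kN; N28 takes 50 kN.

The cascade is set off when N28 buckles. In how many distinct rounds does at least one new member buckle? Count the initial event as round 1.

2

Round 1 — N28 buckles (initial).
  N15: +20 → 20 < 100
  N25: +55 → 55 ≥ 30
  N3: +80 → 80 < 90
Round 2 — N25 buckles.
  N15: +40 → 60 < 100
  N21: +70 → 70 < 100
No further bucklings.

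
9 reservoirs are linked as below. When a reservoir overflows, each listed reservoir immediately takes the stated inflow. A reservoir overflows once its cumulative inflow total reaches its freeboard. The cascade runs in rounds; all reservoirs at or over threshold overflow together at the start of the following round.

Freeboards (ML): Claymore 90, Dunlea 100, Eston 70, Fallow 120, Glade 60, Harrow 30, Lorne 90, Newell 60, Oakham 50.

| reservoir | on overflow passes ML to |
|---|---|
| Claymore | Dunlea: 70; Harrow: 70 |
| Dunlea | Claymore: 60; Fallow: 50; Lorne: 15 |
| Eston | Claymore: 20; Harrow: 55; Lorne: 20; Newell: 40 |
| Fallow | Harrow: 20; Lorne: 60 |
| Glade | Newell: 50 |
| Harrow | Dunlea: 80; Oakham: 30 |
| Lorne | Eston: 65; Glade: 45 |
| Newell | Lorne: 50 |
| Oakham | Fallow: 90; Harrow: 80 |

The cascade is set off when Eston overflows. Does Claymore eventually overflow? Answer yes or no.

no

Round 1 — Eston overflows (initial).
  Claymore: +20 → 20 < 90
  Harrow: +55 → 55 ≥ 30
  Lorne: +20 → 20 < 90
  Newell: +40 → 40 < 60
Round 2 — Harrow overflows.
  Dunlea: +80 → 80 < 100
  Oakham: +30 → 30 < 50
No further overflows.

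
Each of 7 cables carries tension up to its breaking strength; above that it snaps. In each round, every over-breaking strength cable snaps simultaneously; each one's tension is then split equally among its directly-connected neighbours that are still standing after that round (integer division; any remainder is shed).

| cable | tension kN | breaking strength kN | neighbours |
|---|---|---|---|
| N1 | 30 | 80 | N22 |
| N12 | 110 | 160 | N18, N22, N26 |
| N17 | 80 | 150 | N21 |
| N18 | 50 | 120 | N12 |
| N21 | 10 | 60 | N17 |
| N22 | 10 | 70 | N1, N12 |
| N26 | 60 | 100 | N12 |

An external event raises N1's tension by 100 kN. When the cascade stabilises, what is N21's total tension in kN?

Round 1 — N1 at 130 > 80. N1 snaps.
  N1 sheds 130 kN to N22: 130 each.
    N22: 10+130 = 140 > 70
Round 2 — N22 snaps.
  N22 sheds 140 kN to N12: 140 each.
    N12: 110+140 = 250 > 160
Round 3 — N12 snaps.
  N12 sheds 250 kN to N18, N26: 125 each.
    N18: 50+125 = 175 > 120
    N26: 60+125 = 185 > 100
Round 4 — N18, N26 snap.
  N18 sheds 175 kN: no online neighbours, lost.
  N26 sheds 185 kN: no online neighbours, lost.
No further breaks.

10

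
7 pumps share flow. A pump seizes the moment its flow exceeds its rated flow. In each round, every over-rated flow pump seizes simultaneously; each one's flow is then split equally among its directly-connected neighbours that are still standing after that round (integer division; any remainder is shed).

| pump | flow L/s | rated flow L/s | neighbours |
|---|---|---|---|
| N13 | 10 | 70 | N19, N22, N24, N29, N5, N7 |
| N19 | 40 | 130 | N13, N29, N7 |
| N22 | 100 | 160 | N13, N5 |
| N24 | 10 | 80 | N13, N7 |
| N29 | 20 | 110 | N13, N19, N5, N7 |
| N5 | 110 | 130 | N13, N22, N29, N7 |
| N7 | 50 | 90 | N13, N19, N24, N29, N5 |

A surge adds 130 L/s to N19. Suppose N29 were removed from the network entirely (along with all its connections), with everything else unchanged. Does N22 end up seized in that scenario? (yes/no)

yes

With N29 removed:
Round 1 — N19 at 170 > 130. N19 seizes.
  N19 sheds 170 L/s to N13, N7: 85 each.
    N13: 10+85 = 95 > 70
    N7: 50+85 = 135 > 90
Round 2 — N13, N7 seize.
  N13 sheds 95 L/s to N22, N24, N5: 31 each (2 lost).
    N22: 100+31 = 131 ≤ 160
    N24: 10+31 = 41 ≤ 80
    N5: 110+31 = 141 > 130
  N7 sheds 135 L/s to N24, N5: 67 each (1 lost).
    N24: 41+67 = 108 > 80
    N5: 141+67 = 208 > 130
Round 3 — N24, N5 seize.
  N24 sheds 108 L/s: no online neighbours, lost.
  N5 sheds 208 L/s to N22: 208 each.
    N22: 131+208 = 339 > 160
Round 4 — N22 seizes.
  N22 sheds 339 L/s: no online neighbours, lost.
No further seizures.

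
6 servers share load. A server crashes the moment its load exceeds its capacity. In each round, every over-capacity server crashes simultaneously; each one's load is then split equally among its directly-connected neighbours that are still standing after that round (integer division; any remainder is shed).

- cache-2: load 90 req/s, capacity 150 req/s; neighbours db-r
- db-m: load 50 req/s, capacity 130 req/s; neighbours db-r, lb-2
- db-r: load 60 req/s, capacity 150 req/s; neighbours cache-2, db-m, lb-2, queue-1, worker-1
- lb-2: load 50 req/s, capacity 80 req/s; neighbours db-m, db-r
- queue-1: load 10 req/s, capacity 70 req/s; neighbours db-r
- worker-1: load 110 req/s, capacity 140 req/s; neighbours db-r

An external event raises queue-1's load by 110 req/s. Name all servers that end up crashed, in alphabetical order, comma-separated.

db-m, db-r, lb-2, queue-1, worker-1

Round 1 — queue-1 at 120 > 70. queue-1 crashes.
  queue-1 sheds 120 req/s to db-r: 120 each.
    db-r: 60+120 = 180 > 150
Round 2 — db-r crashes.
  db-r sheds 180 req/s to cache-2, db-m, lb-2, worker-1: 45 each.
    cache-2: 90+45 = 135 ≤ 150
    db-m: 50+45 = 95 ≤ 130
    lb-2: 50+45 = 95 > 80
    worker-1: 110+45 = 155 > 140
Round 3 — lb-2, worker-1 crash.
  lb-2 sheds 95 req/s to db-m: 95 each.
    db-m: 95+95 = 190 > 130
  worker-1 sheds 155 req/s: no online neighbours, lost.
Round 4 — db-m crashes.
  db-m sheds 190 req/s: no online neighbours, lost.
No further crashes.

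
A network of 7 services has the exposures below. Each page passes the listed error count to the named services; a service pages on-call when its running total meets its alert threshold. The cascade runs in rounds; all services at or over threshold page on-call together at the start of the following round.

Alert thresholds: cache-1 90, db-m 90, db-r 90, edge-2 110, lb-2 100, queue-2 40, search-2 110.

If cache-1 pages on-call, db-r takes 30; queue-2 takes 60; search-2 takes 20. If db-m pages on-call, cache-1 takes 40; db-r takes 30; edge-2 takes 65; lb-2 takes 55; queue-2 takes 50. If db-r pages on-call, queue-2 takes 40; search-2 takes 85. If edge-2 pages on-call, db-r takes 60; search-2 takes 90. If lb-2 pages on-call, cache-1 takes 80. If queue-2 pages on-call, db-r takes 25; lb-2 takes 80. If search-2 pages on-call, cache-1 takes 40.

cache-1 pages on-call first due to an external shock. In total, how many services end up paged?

2

Round 1 — cache-1 pages on-call (initial).
  db-r: +30 → 30 < 90
  queue-2: +60 → 60 ≥ 40
  search-2: +20 → 20 < 110
Round 2 — queue-2 pages on-call.
  db-r: +25 → 55 < 90
  lb-2: +80 → 80 < 100
No further pages.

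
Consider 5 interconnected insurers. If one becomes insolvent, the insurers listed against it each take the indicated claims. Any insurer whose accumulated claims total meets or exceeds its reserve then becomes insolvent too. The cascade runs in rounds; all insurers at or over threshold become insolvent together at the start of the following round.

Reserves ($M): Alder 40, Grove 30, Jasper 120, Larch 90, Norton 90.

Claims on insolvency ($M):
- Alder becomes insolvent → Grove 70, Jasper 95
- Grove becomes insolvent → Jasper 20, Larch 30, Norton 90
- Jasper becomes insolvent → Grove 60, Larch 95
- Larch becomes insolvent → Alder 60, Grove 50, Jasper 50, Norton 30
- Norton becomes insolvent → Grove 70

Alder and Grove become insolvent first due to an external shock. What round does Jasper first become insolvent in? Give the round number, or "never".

Round 1 — Alder, Grove become insolvent (initial).
  Jasper: +95+20 → 115 < 120
  Larch: +30 → 30 < 90
  Norton: +90 → 90 ≥ 90
Round 2 — Norton becomes insolvent.
No further insolvencies.

never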